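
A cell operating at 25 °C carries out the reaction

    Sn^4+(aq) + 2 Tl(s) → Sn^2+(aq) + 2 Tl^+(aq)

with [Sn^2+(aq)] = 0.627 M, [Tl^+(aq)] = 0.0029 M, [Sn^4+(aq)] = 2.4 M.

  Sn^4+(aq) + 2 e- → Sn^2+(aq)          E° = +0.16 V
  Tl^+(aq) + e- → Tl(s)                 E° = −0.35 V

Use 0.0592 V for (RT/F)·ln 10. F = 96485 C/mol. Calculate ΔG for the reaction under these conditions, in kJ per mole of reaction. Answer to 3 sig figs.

E°cell = +0.16 − (−0.35) = +0.51 V; the balanced reaction transfers n = 2 electrons.
Here Q = ([Sn^2+(aq)]·[Tl^+(aq)]^2) / [Sn^4+(aq)] = 2.2×10^−6 (log Q = −5.658), giving E = +0.51 − (0.0592/2)·(−5.658) = +0.6775 V.
Then ΔG = −nFE = −2 × 96485 × +0.6775 J/mol = −131 kJ/mol.

−131 kJ/mol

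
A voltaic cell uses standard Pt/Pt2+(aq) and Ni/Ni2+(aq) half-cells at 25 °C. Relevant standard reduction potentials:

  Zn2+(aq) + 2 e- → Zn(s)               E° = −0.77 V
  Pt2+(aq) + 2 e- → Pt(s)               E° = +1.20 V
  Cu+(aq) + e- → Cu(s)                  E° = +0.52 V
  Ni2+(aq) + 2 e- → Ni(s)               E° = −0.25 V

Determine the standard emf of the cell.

+1.45 V

The Pt²⁺/Pt couple has the higher E°, so Pt ion is reduced (cathode) and Ni is oxidized (anode).
E°cell = E°(cathode) − E°(anode) = +1.20 − (−0.25) = +1.45 V.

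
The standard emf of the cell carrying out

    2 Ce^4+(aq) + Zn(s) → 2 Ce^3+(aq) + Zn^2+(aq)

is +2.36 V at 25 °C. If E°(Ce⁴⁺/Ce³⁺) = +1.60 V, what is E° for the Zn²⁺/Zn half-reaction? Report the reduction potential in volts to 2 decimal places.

−0.76 V

In the reaction as written the Ce⁴⁺/Ce³⁺ couple is reduced (cathode) and Zn²⁺/Zn is oxidized (anode), so E°cell = E°(Ce⁴⁺/Ce³⁺) − E°(Zn²⁺/Zn).
E°(Zn²⁺/Zn) = E°(cathode) − E°cell = +1.60 − (+2.36) = −0.76 V.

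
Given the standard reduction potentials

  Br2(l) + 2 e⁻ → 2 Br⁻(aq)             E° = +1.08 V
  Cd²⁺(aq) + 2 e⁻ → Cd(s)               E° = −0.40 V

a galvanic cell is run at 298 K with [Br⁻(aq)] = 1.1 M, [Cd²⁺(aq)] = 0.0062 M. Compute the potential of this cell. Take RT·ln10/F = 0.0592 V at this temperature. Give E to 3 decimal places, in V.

The Br₂/Br⁻ couple has the more positive E°, so it is the cathode; Cd²⁺/Cd is the anode.
The standard potential is +1.08 − (−0.40) = +1.48 V and the balanced reaction transfers n = 2 electrons.
The balanced reaction is Br2(l) + Cd(s) → 2 Br⁻(aq) + Cd²⁺(aq), so Q = [Br⁻(aq)]^2·[Cd²⁺(aq)] = 0.0075 and log Q = −2.125.
E = E° − (0.0592/n)·log Q = +1.48 − (0.0592/2)(−2.125) = +1.543 V.

+1.543 V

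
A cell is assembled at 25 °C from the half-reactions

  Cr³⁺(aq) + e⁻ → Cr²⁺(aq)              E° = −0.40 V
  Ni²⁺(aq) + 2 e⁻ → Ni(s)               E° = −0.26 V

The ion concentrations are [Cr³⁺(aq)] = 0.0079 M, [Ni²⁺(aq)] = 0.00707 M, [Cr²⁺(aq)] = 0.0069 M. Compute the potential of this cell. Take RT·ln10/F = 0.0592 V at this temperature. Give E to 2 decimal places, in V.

Ni²⁺/Ni is reduced (cathode, E° = −0.26 V) and Cr³⁺/Cr²⁺ is oxidized (anode).
The standard potential is −0.26 − (−0.40) = +0.14 V and the balanced reaction transfers n = 2 electrons.
For the overall reaction Ni²⁺(aq) + 2 Cr²⁺(aq) → Ni(s) + 2 Cr³⁺(aq), Q = [Cr³⁺(aq)]^2 / ([Ni²⁺(aq)]·[Cr²⁺(aq)]^2) = 185, giving log Q = 2.268.
Applying E = E° − (RT ln10/nF)·log Q gives +0.14 − (0.0592/2)(2.268) = +0.07 V.

+0.07 V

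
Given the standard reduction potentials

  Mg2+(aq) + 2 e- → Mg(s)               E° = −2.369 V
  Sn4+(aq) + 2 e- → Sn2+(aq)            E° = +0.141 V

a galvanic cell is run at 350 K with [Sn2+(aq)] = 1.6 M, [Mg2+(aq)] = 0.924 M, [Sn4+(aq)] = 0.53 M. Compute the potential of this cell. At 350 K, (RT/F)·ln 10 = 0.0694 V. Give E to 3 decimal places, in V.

Sn⁴⁺/Sn²⁺ is reduced (cathode, E° = +0.141 V) and Mg²⁺/Mg is oxidized (anode).
E°cell = +0.141 − (−2.369) = +2.510 V, with n = 2 electrons transferred.
For the overall reaction Sn4+(aq) + Mg(s) → Sn2+(aq) + Mg2+(aq), Q = ([Sn2+(aq)]·[Mg2+(aq)]) / [Sn4+(aq)] = 2.79, giving log Q = 0.446.
E = E° − (0.0694/n)·log Q = +2.510 − (0.0694/2)(0.446) = +2.495 V.

+2.495 V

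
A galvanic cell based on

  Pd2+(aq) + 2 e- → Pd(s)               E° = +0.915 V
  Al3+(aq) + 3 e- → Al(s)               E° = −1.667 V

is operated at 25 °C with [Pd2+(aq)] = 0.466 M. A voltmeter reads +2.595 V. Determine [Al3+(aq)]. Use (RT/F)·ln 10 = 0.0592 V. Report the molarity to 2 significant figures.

0.070 M

Pd²⁺/Pd is the cathode (higher E°); E°cell = +0.915 − (−1.667) = +2.582 V with n = 6.
Rearranging E = E° − (0.0592/n)·log Q gives log Q = 6(+2.582 − (+2.595))/0.0592 = −1.318.
The balanced reaction is 3 Pd2+(aq) + 2 Al(s) → 3 Pd(s) + 2 Al3+(aq), so Q = [Al3+(aq)]^2 / [Pd2+(aq)]^3.
Isolating [Al3+(aq)] in Q = 10^{−1.318} yields log [Al3+(aq)] = −1.156, i.e. 0.070 M.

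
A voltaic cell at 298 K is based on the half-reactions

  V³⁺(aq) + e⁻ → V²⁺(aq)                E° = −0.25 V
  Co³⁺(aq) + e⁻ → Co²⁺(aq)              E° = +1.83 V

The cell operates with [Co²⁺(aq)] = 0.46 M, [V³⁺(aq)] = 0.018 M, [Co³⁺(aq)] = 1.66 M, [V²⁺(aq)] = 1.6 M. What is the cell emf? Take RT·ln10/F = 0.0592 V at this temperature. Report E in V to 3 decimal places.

+2.228 V

Since E°(Co³⁺/Co²⁺) > E°(V³⁺/V²⁺), Co³⁺/Co²⁺ serves as the cathode.
E°cell = E°cat − E°an = +1.83 − (−0.25) = +2.08 V; n = 1.
Balancing gives Co³⁺(aq) + V²⁺(aq) → Co²⁺(aq) + V³⁺(aq); hence Q = ([Co²⁺(aq)]·[V³⁺(aq)]) / ([Co³⁺(aq)]·[V²⁺(aq)]) = 0.00312 (log Q = −2.506).
By the Nernst equation, E = +2.08 − (0.0592/1)·(−2.506) = +2.228 V.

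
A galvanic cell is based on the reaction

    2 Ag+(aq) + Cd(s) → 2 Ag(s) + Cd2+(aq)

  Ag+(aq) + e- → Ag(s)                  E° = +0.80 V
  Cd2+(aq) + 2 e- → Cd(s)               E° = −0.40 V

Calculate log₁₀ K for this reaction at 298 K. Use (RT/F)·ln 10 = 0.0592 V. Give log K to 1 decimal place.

log K = 40.5

The Ag⁺/Ag couple is reduced (cathode); E°cell = +0.80 − (−0.40) = +1.20 V with n = 2.
At equilibrium E = 0, so log K = nE°cell / 0.0592 = (2)(+1.20) / 0.0592 = 40.5.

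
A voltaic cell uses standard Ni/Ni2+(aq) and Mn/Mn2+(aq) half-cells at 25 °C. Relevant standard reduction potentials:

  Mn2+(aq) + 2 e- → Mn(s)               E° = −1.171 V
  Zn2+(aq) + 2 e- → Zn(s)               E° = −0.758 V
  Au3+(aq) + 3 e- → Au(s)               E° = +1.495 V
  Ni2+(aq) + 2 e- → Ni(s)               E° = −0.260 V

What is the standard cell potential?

The Ni²⁺/Ni couple has the higher E°, so Ni ion is reduced (cathode) and Mn is oxidized (anode).
E°cell = E°(cathode) − E°(anode) = −0.260 − (−1.171) = +0.911 V.

+0.911 V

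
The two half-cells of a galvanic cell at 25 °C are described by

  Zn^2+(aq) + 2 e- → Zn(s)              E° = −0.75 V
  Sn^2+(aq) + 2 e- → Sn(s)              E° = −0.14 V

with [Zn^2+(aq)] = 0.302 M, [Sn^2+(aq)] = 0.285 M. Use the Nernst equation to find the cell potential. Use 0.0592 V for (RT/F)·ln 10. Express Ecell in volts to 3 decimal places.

+0.609 V

Since E°(Sn²⁺/Sn) > E°(Zn²⁺/Zn), Sn²⁺/Sn serves as the cathode.
E°cell = E°cat − E°an = −0.14 − (−0.75) = +0.61 V; n = 2.
The balanced reaction is Sn^2+(aq) + Zn(s) → Sn(s) + Zn^2+(aq), so Q = [Zn^2+(aq)] / [Sn^2+(aq)] = 1.06 and log Q = 0.025.
Applying E = E° − (RT ln10/nF)·log Q gives +0.61 − (0.0592/2)(0.025) = +0.609 V.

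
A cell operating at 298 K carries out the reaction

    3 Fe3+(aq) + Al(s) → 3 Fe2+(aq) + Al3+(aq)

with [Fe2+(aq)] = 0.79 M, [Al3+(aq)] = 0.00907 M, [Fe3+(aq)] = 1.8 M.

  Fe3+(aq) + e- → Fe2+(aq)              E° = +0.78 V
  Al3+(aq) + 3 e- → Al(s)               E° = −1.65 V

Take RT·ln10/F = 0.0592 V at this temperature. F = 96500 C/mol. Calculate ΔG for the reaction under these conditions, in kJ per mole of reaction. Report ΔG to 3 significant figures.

The standard cell potential is +0.78 − (−1.65) = +2.43 V, with n = 3 electrons in the balanced equation.
Q = ([Fe2+(aq)]^3·[Al3+(aq)]) / [Fe3+(aq)]^3 = 0.000767, so log Q = −3.115 and E = +2.43 − (0.0592/3)(−3.115) = +2.4915 V.
ΔG = −nFE = −(3)(96500)(+2.4915) J/mol = −721 kJ/mol.

−721 kJ/mol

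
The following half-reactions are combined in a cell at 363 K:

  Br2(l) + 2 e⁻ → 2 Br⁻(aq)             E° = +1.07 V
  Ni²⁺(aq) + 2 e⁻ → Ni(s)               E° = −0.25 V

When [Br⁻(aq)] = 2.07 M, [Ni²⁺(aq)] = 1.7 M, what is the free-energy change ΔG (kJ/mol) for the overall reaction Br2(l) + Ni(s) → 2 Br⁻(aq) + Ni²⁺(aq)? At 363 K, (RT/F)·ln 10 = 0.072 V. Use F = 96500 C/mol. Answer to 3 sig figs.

−249 kJ/mol

With Br₂/Br⁻ reduced at the cathode, E°cell = +1.07 − (−0.25) = +1.32 V and n = 2.
The reaction quotient is [Br⁻(aq)]^2·[Ni²⁺(aq)] = 7.28; by Nernst, E = +1.32 − (0.072/2)(0.862) = +1.2890 V.
ΔG = −nFE = −(2)(96500)(+1.2890) J/mol = −249 kJ/mol.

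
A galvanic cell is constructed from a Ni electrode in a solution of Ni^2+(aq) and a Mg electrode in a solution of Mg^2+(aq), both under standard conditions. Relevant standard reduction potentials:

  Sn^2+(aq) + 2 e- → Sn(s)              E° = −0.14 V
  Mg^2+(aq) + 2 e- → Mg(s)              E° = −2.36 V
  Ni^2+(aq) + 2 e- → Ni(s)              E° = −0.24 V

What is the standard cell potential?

+2.12 V

Of the two couples in this cell, the one with the more positive reduction potential is reduced at the cathode: here that is Ni²⁺/Ni (−0.24 V); Mg²⁺/Mg (−2.36 V) is the anode.
E°cell = E°(cathode) − E°(anode) = −0.24 − (−2.36) = +2.12 V.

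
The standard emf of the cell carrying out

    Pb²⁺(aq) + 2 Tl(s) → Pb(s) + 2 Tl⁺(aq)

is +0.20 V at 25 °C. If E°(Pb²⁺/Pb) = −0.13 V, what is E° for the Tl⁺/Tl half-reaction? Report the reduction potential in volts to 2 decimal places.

In the reaction as written the Pb²⁺/Pb couple is reduced (cathode) and Tl⁺/Tl is oxidized (anode), so E°cell = E°(Pb²⁺/Pb) − E°(Tl⁺/Tl).
E°(Tl⁺/Tl) = E°(cathode) − E°cell = −0.13 − (+0.20) = −0.33 V.

−0.33 V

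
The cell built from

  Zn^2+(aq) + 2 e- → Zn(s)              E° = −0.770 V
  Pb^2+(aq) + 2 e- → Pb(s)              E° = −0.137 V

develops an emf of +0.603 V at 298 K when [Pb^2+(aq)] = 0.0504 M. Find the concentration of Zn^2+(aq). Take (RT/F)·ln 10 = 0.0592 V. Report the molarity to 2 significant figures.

With Pb²⁺/Pb at the cathode and Zn²⁺/Zn at the anode, E°cell = −0.137 − (−0.770) = +0.633 V (n = 2).
Rearranging E = E° − (0.0592/n)·log Q gives log Q = 2(+0.633 − (+0.603))/0.0592 = 1.014.
For Pb^2+(aq) + Zn(s) → Pb(s) + Zn^2+(aq), the reaction quotient is Q = [Zn^2+(aq)] / [Pb^2+(aq)].
Isolating [Zn^2+(aq)] in Q = 10^{1.014} yields log [Zn^2+(aq)] = −0.284, i.e. 0.52 M.

0.52 M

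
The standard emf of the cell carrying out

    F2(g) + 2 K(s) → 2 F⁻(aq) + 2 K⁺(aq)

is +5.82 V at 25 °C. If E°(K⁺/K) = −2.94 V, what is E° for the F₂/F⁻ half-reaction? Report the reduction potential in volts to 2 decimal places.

+2.88 V

In the reaction as written the F₂/F⁻ couple is reduced (cathode) and K⁺/K is oxidized (anode), so E°cell = E°(F₂/F⁻) − E°(K⁺/K).
E°(F₂/F⁻) = E°cell + E°(anode) = +5.82 + (−2.94) = +2.88 V.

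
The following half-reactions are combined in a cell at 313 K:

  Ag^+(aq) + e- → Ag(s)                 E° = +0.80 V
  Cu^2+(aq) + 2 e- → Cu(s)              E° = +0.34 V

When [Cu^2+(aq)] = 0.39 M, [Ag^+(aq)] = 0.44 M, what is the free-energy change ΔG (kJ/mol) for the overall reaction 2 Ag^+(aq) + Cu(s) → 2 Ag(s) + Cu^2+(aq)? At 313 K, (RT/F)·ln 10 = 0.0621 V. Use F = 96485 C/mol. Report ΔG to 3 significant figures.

With Ag⁺/Ag reduced at the cathode, E°cell = +0.80 − (+0.34) = +0.46 V and n = 2.
The reaction quotient is [Cu^2+(aq)] / [Ag^+(aq)]^2 = 2.01; by Nernst, E = +0.46 − (0.0621/2)(0.304) = +0.4506 V.
Then ΔG = −nFE = −2 × 96485 × +0.4506 J/mol = −87.0 kJ/mol.

−87.0 kJ/mol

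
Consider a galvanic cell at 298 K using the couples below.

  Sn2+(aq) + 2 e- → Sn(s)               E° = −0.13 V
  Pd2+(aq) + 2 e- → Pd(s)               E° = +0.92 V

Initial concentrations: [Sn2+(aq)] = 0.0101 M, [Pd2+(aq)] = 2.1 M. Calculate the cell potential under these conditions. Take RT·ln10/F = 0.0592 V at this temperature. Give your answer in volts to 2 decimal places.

+1.12 V

Since E°(Pd²⁺/Pd) > E°(Sn²⁺/Sn), Pd²⁺/Pd serves as the cathode.
E°cell = +0.92 − (−0.13) = +1.05 V, with n = 2 electrons transferred.
For the overall reaction Pd2+(aq) + Sn(s) → Pd(s) + Sn2+(aq), Q = [Sn2+(aq)] / [Pd2+(aq)] = 0.00481, giving log Q = −2.318.
By the Nernst equation, E = +1.05 − (0.0592/2)·(−2.318) = +1.12 V.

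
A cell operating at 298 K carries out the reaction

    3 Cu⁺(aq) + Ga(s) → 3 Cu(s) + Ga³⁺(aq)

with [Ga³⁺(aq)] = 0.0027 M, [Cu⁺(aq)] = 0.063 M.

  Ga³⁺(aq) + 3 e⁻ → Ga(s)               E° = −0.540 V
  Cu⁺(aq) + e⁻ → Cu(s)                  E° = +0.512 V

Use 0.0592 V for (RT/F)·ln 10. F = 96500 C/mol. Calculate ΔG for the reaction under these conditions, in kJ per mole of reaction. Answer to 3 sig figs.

With Cu⁺/Cu reduced at the cathode, E°cell = +0.512 − (−0.540) = +1.052 V and n = 3.
Q = [Ga³⁺(aq)] / [Cu⁺(aq)]^3 = 10.8, so log Q = 1.033 and E = +1.052 − (0.0592/3)(1.033) = +1.0316 V.
Then ΔG = −nFE = −3 × 96500 × +1.0316 J/mol = −299 kJ/mol.

−299 kJ/mol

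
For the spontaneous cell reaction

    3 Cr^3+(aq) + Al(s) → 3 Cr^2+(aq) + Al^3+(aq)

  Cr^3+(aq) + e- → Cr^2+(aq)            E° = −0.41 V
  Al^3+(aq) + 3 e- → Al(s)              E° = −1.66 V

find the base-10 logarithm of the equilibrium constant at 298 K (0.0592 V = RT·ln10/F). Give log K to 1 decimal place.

log K = 63.3

The Cr³⁺/Cr²⁺ couple is reduced (cathode); E°cell = −0.41 − (−1.66) = +1.25 V with n = 3.
At equilibrium E = 0, so log K = nE°cell / 0.0592 = (3)(+1.25) / 0.0592 = 63.3.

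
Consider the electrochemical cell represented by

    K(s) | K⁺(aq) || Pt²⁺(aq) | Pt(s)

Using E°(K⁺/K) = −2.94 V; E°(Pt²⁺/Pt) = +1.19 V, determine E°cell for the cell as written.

By convention the left-hand electrode in cell notation is the anode (oxidation) and the right-hand electrode is the cathode (reduction).
E°cell = E°(right) − E°(left) = +1.19 − (−2.94) = +4.13 V.

+4.13 V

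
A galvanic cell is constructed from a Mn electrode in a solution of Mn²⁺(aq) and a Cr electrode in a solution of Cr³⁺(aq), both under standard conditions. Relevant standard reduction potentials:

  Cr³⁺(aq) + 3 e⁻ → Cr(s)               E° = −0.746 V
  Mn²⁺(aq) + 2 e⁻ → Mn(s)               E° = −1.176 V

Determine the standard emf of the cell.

The Cr³⁺/Cr couple has the higher E°, so Cr ion is reduced (cathode) and Mn is oxidized (anode).
E°cell = E°(cathode) − E°(anode) = −0.746 − (−1.176) = +0.430 V.

+0.430 V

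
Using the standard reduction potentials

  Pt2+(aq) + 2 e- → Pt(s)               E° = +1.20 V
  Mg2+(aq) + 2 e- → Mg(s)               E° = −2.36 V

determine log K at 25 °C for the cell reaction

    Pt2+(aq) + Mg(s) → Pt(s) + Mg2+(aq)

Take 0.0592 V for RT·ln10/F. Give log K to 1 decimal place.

log K = 120.3

The Pt²⁺/Pt couple is reduced (cathode); E°cell = +1.20 − (−2.36) = +3.56 V with n = 2.
At equilibrium E = 0, so log K = nE°cell / 0.0592 = (2)(+3.56) / 0.0592 = 120.3.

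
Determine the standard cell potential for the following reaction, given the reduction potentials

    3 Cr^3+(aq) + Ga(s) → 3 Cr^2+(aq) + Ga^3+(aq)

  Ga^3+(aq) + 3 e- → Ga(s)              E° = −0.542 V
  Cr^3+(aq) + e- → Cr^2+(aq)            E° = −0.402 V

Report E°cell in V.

+0.140 V

Cr^3+(aq) gains electrons, so the Cr³⁺/Cr²⁺ couple is the cathode; the Ga³⁺/Ga couple is the anode.
E°cell = E°(cathode) − E°(anode) = −0.402 − (−0.542) = +0.140 V.
The positive value indicates the reaction is spontaneous as written.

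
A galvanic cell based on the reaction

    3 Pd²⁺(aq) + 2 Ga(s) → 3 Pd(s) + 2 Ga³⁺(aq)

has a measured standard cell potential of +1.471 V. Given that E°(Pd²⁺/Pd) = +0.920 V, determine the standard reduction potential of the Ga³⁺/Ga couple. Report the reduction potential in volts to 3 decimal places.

−0.551 V

In the reaction as written the Pd²⁺/Pd couple is reduced (cathode) and Ga³⁺/Ga is oxidized (anode), so E°cell = E°(Pd²⁺/Pd) − E°(Ga³⁺/Ga).
E°(Ga³⁺/Ga) = E°(cathode) − E°cell = +0.920 − (+1.471) = −0.551 V.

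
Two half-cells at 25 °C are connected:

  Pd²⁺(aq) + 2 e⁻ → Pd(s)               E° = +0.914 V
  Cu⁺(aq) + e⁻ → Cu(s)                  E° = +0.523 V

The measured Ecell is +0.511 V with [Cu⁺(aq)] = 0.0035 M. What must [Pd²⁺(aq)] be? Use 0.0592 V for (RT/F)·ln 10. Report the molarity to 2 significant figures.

With Pd²⁺/Pd at the cathode and Cu⁺/Cu at the anode, E°cell = +0.914 − (+0.523) = +0.391 V (n = 2).
Since E = E° − (0.0592/n)·log Q, log Q = n(E° − E)/0.0592 = −4.054.
For Pd²⁺(aq) + 2 Cu(s) → Pd(s) + 2 Cu⁺(aq), the reaction quotient is Q = [Cu⁺(aq)]^2 / [Pd²⁺(aq)].
Solving for the unknown gives log [Pd²⁺(aq)] = −0.858, so [Pd²⁺(aq)] ≈ 0.14 M.

0.14 M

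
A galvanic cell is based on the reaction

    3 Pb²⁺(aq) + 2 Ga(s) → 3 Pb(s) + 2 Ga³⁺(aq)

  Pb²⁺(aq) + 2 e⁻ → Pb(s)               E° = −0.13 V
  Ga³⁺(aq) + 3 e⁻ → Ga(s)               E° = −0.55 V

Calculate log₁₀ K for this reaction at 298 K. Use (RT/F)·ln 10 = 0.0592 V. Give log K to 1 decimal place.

log K = 42.6

The Pb²⁺/Pb couple is reduced (cathode); E°cell = −0.13 − (−0.55) = +0.42 V with n = 6.
At equilibrium E = 0, so log K = nE°cell / 0.0592 = (6)(+0.42) / 0.0592 = 42.6.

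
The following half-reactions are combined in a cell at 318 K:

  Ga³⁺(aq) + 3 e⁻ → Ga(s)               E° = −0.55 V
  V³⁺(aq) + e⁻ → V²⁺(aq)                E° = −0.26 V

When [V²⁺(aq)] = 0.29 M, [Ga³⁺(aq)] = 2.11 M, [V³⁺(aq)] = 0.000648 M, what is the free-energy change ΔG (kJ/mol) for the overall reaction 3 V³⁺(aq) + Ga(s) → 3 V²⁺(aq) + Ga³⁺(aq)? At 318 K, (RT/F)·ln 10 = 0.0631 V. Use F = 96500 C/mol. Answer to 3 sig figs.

The standard cell potential is −0.26 − (−0.55) = +0.29 V, with n = 3 electrons in the balanced equation.
The reaction quotient is ([V²⁺(aq)]^3·[Ga³⁺(aq)]) / [V³⁺(aq)]^3 = 1.89×10^8; by Nernst, E = +0.29 − (0.0631/3)(8.277) = +0.1159 V.
Finally ΔG = −nFE = −(3)(96500 C/mol)(+0.1159 V) = −33.6 kJ/mol.

−33.6 kJ/mol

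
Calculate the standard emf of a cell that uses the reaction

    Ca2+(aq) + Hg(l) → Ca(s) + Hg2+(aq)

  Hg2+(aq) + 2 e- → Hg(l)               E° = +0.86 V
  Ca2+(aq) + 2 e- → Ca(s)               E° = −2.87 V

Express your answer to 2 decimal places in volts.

In the reaction as written, Ca2+(aq) is reduced (cathode) and Hg2+(aq) is produced by oxidation at the anode.
E°cell = E°(cathode) − E°(anode) = −2.87 − (+0.86) = −3.73 V.
The negative E°cell means the reaction is non-spontaneous in the direction written.

−3.73 V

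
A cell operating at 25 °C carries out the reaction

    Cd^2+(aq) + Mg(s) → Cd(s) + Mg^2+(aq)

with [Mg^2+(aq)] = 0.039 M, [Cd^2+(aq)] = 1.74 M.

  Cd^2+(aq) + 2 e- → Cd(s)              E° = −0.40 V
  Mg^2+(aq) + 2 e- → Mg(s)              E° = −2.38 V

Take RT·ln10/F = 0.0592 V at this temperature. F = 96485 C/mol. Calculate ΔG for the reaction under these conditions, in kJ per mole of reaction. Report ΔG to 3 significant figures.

The standard cell potential is −0.40 − (−2.38) = +1.98 V, with n = 2 electrons in the balanced equation.
Q = [Mg^2+(aq)] / [Cd^2+(aq)] = 0.0224, so log Q = −1.649 and E = +1.98 − (0.0592/2)(−1.649) = +2.0288 V.
ΔG = −nFE = −(2)(96485)(+2.0288) J/mol = −391 kJ/mol.

−391 kJ/mol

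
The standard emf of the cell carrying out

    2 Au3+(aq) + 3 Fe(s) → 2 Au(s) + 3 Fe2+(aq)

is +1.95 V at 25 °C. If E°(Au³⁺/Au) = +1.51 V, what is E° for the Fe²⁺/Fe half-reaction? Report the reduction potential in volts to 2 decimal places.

In the reaction as written the Au³⁺/Au couple is reduced (cathode) and Fe²⁺/Fe is oxidized (anode), so E°cell = E°(Au³⁺/Au) − E°(Fe²⁺/Fe).
E°(Fe²⁺/Fe) = E°(cathode) − E°cell = +1.51 − (+1.95) = −0.44 V.

−0.44 V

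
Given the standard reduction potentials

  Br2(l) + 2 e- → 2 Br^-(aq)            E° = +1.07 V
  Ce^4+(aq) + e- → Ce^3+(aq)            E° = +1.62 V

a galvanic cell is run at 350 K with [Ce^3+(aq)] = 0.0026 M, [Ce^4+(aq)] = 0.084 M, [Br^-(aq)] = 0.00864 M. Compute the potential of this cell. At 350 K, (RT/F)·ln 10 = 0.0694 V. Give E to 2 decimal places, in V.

Ce⁴⁺/Ce³⁺ is reduced (cathode, E° = +1.62 V) and Br₂/Br⁻ is oxidized (anode).
E°cell = E°cat − E°an = +1.62 − (+1.07) = +0.55 V; n = 2.
Balancing gives 2 Ce^4+(aq) + 2 Br^-(aq) → 2 Ce^3+(aq) + Br2(l); hence Q = [Ce^3+(aq)]^2 / ([Ce^4+(aq)]^2·[Br^-(aq)]^2) = 12.8 (log Q = 1.108).
E = E° − (0.0694/n)·log Q = +0.55 − (0.0694/2)(1.108) = +0.51 V.

+0.51 V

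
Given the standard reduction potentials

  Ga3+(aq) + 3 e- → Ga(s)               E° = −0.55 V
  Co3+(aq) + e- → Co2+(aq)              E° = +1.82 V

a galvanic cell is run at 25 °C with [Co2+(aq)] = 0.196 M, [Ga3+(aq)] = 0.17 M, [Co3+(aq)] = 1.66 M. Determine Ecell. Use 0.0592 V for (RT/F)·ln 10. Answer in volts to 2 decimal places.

Co³⁺/Co²⁺ is reduced (cathode, E° = +1.82 V) and Ga³⁺/Ga is oxidized (anode).
E°cell = +1.82 − (−0.55) = +2.37 V, with n = 3 electrons transferred.
The balanced reaction is 3 Co3+(aq) + Ga(s) → 3 Co2+(aq) + Ga3+(aq), so Q = ([Co2+(aq)]^3·[Ga3+(aq)]) / [Co3+(aq)]^3 = 0.00028 and log Q = −3.553.
E = E° − (0.0592/n)·log Q = +2.37 − (0.0592/3)(−3.553) = +2.44 V.

+2.44 V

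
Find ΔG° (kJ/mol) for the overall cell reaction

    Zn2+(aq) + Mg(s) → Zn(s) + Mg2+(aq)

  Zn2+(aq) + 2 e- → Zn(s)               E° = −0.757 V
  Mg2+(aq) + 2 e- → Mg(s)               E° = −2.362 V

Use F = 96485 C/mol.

−310 kJ/mol

In the reaction as written Zn2+(aq) is reduced, so the Zn²⁺/Zn couple is the cathode and Mg²⁺/Mg is the anode.
E°cell = −0.757 − (−2.362) = +1.605 V; balancing electrons gives n = 2.
ΔG° = −nFE°cell = −(2)(96485)(+1.605) J/mol = −310 kJ/mol.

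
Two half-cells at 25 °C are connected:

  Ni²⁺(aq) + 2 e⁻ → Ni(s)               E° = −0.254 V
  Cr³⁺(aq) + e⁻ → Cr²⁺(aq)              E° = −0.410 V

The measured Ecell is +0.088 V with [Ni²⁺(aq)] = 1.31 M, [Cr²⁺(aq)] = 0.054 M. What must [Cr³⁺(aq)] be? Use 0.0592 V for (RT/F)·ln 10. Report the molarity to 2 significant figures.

0.87 M

The Ni²⁺/Ni couple has the larger reduction potential, so it is the cathode: E°cell = −0.254 − (−0.410) = +0.156 V and n = 2.
Since E = E° − (0.0592/n)·log Q, log Q = n(E° − E)/0.0592 = 2.297.
Balancing electrons gives Ni²⁺(aq) + 2 Cr²⁺(aq) → Ni(s) + 2 Cr³⁺(aq); thus Q = [Cr³⁺(aq)]^2 / ([Ni²⁺(aq)]·[Cr²⁺(aq)]^2).
Substituting the known concentrations and solving, log [Cr³⁺(aq)] = −0.060 and [Cr³⁺(aq)] = 0.87 M.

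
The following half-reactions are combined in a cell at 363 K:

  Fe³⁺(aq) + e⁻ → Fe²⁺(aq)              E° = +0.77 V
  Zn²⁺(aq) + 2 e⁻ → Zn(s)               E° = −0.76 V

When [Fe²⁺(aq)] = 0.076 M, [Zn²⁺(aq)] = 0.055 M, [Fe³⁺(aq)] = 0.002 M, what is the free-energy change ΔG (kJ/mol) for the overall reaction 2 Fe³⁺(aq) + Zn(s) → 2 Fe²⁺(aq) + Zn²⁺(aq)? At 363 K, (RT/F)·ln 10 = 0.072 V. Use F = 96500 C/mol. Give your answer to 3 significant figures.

−282 kJ/mol

With Fe³⁺/Fe²⁺ reduced at the cathode, E°cell = +0.77 − (−0.76) = +1.53 V and n = 2.
Q = ([Fe²⁺(aq)]^2·[Zn²⁺(aq)]) / [Fe³⁺(aq)]^2 = 79.4, so log Q = 1.900 and E = +1.53 − (0.072/2)(1.900) = +1.4616 V.
ΔG = −nFE = −(2)(96500)(+1.4616) J/mol = −282 kJ/mol.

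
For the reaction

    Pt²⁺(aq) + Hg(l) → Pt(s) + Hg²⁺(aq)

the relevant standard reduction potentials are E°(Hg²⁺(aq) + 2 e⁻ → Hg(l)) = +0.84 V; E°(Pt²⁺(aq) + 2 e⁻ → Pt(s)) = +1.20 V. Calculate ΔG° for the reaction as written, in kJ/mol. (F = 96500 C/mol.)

−69.5 kJ/mol

In the reaction as written Pt²⁺(aq) is reduced, so the Pt²⁺/Pt couple is the cathode and Hg²⁺/Hg is the anode.
E°cell = +1.20 − (+0.84) = +0.36 V; balancing electrons gives n = 2.
ΔG° = −nFE°cell = −(2)(96500)(+0.36) J/mol = −69.5 kJ/mol.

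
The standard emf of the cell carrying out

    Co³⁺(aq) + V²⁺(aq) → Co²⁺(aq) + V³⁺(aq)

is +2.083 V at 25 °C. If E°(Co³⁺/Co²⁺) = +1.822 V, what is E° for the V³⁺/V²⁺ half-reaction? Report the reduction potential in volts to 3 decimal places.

−0.261 V

In the reaction as written the Co³⁺/Co²⁺ couple is reduced (cathode) and V³⁺/V²⁺ is oxidized (anode), so E°cell = E°(Co³⁺/Co²⁺) − E°(V³⁺/V²⁺).
E°(V³⁺/V²⁺) = E°(cathode) − E°cell = +1.822 − (+2.083) = −0.261 V.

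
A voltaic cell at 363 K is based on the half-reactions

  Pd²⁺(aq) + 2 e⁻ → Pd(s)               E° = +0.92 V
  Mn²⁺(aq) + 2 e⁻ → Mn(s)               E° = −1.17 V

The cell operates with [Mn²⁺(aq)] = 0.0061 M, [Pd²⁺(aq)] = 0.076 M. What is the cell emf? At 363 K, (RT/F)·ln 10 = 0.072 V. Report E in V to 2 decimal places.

+2.13 V

Pd²⁺/Pd is reduced (cathode, E° = +0.92 V) and Mn²⁺/Mn is oxidized (anode).
E°cell = E°cat − E°an = +0.92 − (−1.17) = +2.09 V; n = 2.
For the overall reaction Pd²⁺(aq) + Mn(s) → Pd(s) + Mn²⁺(aq), Q = [Mn²⁺(aq)] / [Pd²⁺(aq)] = 0.0803, giving log Q = −1.095.
Applying E = E° − (RT ln10/nF)·log Q gives +2.09 − (0.072/2)(−1.095) = +2.13 V.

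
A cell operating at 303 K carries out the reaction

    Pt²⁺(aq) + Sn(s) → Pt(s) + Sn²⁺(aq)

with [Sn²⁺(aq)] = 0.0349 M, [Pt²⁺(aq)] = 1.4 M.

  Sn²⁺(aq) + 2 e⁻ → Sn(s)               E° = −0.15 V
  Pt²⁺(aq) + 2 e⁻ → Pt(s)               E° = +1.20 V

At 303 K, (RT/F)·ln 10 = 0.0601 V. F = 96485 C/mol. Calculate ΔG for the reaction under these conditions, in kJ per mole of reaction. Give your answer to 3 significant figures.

−270 kJ/mol

The standard cell potential is +1.20 − (−0.15) = +1.35 V, with n = 2 electrons in the balanced equation.
Q = [Sn²⁺(aq)] / [Pt²⁺(aq)] = 0.0249, so log Q = −1.603 and E = +1.35 − (0.0601/2)(−1.603) = +1.3982 V.
Finally ΔG = −nFE = −(2)(96485 C/mol)(+1.3982 V) = −270 kJ/mol.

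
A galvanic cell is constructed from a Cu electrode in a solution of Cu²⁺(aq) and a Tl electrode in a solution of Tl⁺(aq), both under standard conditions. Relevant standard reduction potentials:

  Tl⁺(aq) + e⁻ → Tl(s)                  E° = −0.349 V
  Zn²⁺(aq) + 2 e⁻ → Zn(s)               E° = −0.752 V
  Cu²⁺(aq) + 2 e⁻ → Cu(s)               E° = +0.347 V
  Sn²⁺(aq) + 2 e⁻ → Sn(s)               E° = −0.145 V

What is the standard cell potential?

+0.696 V

The Cu²⁺/Cu couple has the higher E°, so Cu ion is reduced (cathode) and Tl is oxidized (anode).
E°cell = E°(cathode) − E°(anode) = +0.347 − (−0.349) = +0.696 V.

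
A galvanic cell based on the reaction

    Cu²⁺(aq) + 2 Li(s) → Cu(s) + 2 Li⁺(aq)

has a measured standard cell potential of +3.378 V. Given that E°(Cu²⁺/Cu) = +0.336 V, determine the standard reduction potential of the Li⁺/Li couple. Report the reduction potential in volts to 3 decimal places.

−3.042 V

In the reaction as written the Cu²⁺/Cu couple is reduced (cathode) and Li⁺/Li is oxidized (anode), so E°cell = E°(Cu²⁺/Cu) − E°(Li⁺/Li).
E°(Li⁺/Li) = E°(cathode) − E°cell = +0.336 − (+3.378) = −3.042 V.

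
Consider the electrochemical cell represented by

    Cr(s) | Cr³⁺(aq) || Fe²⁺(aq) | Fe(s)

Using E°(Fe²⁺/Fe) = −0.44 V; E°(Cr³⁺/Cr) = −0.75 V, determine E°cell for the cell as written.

+0.31 V

By convention the left-hand electrode in cell notation is the anode (oxidation) and the right-hand electrode is the cathode (reduction).
E°cell = E°(right) − E°(left) = −0.44 − (−0.75) = +0.31 V.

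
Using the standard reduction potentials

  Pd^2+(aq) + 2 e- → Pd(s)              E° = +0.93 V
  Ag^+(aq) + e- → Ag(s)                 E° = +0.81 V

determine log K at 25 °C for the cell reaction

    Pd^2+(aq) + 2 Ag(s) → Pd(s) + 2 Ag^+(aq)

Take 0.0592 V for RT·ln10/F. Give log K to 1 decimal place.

log K = 4.1

The Pd²⁺/Pd couple is reduced (cathode); E°cell = +0.93 − (+0.81) = +0.12 V with n = 2.
At equilibrium E = 0, so log K = nE°cell / 0.0592 = (2)(+0.12) / 0.0592 = 4.1.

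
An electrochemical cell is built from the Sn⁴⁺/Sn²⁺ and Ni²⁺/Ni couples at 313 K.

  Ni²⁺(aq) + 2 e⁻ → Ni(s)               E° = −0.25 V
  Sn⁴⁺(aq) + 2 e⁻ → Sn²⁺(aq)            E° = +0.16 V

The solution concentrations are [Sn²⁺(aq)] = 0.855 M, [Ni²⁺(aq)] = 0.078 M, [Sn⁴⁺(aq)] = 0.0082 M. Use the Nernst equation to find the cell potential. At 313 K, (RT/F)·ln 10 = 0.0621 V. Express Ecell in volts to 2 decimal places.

The Sn⁴⁺/Sn²⁺ couple has the more positive E°, so it is the cathode; Ni²⁺/Ni is the anode.
E°cell = +0.16 − (−0.25) = +0.41 V, with n = 2 electrons transferred.
For the overall reaction Sn⁴⁺(aq) + Ni(s) → Sn²⁺(aq) + Ni²⁺(aq), Q = ([Sn²⁺(aq)]·[Ni²⁺(aq)]) / [Sn⁴⁺(aq)] = 8.13, giving log Q = 0.910.
Applying E = E° − (RT ln10/nF)·log Q gives +0.41 − (0.0621/2)(0.910) = +0.38 V.

+0.38 V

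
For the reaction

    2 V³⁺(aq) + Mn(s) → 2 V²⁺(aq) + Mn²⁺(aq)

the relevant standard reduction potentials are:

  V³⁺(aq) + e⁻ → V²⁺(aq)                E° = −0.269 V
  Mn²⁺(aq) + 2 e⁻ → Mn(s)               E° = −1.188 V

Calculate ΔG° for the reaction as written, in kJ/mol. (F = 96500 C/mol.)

In the reaction as written V³⁺(aq) is reduced, so the V³⁺/V²⁺ couple is the cathode and Mn²⁺/Mn is the anode.
E°cell = −0.269 − (−1.188) = +0.919 V; balancing electrons gives n = 2.
ΔG° = −nFE°cell = −(2)(96500)(+0.919) J/mol = −177 kJ/mol.

−177 kJ/mol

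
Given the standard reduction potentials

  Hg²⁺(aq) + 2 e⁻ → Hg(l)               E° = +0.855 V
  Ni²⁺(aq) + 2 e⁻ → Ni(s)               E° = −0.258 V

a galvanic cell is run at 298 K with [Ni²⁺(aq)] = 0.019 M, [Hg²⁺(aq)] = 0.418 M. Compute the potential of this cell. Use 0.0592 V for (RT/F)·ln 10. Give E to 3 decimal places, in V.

+1.153 V

Since E°(Hg²⁺/Hg) > E°(Ni²⁺/Ni), Hg²⁺/Hg serves as the cathode.
E°cell = E°cat − E°an = +0.855 − (−0.258) = +1.113 V; n = 2.
Balancing gives Hg²⁺(aq) + Ni(s) → Hg(l) + Ni²⁺(aq); hence Q = [Ni²⁺(aq)] / [Hg²⁺(aq)] = 0.0455 (log Q = −1.342).
E = E° − (0.0592/n)·log Q = +1.113 − (0.0592/2)(−1.342) = +1.153 V.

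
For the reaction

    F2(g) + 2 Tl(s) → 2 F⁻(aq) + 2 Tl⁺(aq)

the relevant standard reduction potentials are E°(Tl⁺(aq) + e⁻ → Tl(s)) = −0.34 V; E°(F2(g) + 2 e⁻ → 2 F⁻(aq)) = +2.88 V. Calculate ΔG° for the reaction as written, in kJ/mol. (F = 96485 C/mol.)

−621 kJ/mol

In the reaction as written F2(g) is reduced, so the F₂/F⁻ couple is the cathode and Tl⁺/Tl is the anode.
E°cell = +2.88 − (−0.34) = +3.22 V; balancing electrons gives n = 2.
ΔG° = −nFE°cell = −(2)(96485)(+3.22) J/mol = −621 kJ/mol.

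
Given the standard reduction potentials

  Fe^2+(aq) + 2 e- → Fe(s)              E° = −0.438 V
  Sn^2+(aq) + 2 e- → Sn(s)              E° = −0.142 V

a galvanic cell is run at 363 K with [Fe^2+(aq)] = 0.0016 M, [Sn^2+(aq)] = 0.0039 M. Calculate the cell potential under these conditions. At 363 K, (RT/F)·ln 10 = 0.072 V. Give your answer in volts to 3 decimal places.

+0.310 V

The Sn²⁺/Sn couple has the more positive E°, so it is the cathode; Fe²⁺/Fe is the anode.
The standard potential is −0.142 − (−0.438) = +0.296 V and the balanced reaction transfers n = 2 electrons.
The balanced reaction is Sn^2+(aq) + Fe(s) → Sn(s) + Fe^2+(aq), so Q = [Fe^2+(aq)] / [Sn^2+(aq)] = 0.41 and log Q = −0.387.
Applying E = E° − (RT ln10/nF)·log Q gives +0.296 − (0.072/2)(−0.387) = +0.310 V.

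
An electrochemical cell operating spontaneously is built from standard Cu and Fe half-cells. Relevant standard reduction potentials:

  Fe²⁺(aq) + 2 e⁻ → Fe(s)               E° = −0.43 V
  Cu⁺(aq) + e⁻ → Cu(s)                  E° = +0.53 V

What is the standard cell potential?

The Cu⁺/Cu couple has the higher E°, so Cu ion is reduced (cathode) and Fe is oxidized (anode).
E°cell = E°(cathode) − E°(anode) = +0.53 − (−0.43) = +0.96 V.

+0.96 V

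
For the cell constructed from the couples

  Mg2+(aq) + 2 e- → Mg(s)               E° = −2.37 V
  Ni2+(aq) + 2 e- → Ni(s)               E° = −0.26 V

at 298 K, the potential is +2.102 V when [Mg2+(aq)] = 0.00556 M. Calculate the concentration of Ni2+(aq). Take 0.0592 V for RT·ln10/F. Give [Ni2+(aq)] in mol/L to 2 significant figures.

0.0030 M

The Ni²⁺/Ni couple has the larger reduction potential, so it is the cathode: E°cell = −0.26 − (−2.37) = +2.11 V and n = 2.
Rearranging E = E° − (0.0592/n)·log Q gives log Q = 2(+2.11 − (+2.102))/0.0592 = 0.270.
For Ni2+(aq) + Mg(s) → Ni(s) + Mg2+(aq), the reaction quotient is Q = [Mg2+(aq)] / [Ni2+(aq)].
Solving for the unknown gives log [Ni2+(aq)] = −2.525, so [Ni2+(aq)] ≈ 0.0030 M.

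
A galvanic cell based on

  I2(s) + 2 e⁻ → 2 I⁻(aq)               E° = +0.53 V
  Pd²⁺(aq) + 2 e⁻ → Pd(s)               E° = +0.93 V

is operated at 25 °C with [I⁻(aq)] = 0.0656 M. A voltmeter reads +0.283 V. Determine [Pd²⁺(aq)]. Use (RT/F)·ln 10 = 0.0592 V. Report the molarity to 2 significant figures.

The Pd²⁺/Pd couple has the larger reduction potential, so it is the cathode: E°cell = +0.93 − (+0.53) = +0.40 V and n = 2.
Rearranging E = E° − (0.0592/n)·log Q gives log Q = 2(+0.40 − (+0.283))/0.0592 = 3.953.
For Pd²⁺(aq) + 2 I⁻(aq) → Pd(s) + I2(s), the reaction quotient is Q = 1 / ([Pd²⁺(aq)]·[I⁻(aq)]^2).
Isolating [Pd²⁺(aq)] in Q = 10^{3.953} yields log [Pd²⁺(aq)] = −1.587, i.e. 0.026 M.

0.026 M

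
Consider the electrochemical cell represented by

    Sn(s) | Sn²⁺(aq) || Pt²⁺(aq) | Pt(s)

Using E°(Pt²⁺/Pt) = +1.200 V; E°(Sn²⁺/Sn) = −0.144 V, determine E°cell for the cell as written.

By convention the left-hand electrode in cell notation is the anode (oxidation) and the right-hand electrode is the cathode (reduction).
E°cell = E°(right) − E°(left) = +1.200 − (−0.144) = +1.344 V.

+1.344 V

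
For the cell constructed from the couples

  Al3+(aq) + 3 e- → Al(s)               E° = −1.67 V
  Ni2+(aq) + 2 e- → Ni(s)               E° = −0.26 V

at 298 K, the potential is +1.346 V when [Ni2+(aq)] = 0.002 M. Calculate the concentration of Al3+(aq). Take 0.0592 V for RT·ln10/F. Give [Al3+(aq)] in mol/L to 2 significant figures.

The Ni²⁺/Ni couple has the larger reduction potential, so it is the cathode: E°cell = −0.26 − (−1.67) = +1.41 V and n = 6.
Since E = E° − (0.0592/n)·log Q, log Q = n(E° − E)/0.0592 = 6.486.
Balancing electrons gives 3 Ni2+(aq) + 2 Al(s) → 3 Ni(s) + 2 Al3+(aq); thus Q = [Al3+(aq)]^2 / [Ni2+(aq)]^3.
Isolating [Al3+(aq)] in Q = 10^{6.486} yields log [Al3+(aq)] = −0.805, i.e. 0.16 M.

0.16 M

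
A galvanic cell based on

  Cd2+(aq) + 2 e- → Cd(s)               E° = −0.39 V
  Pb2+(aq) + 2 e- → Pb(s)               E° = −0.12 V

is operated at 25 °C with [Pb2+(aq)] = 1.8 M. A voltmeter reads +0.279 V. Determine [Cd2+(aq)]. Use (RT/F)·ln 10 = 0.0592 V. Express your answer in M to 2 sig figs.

The Pb²⁺/Pb couple has the larger reduction potential, so it is the cathode: E°cell = −0.12 − (−0.39) = +0.27 V and n = 2.
Since E = E° − (0.0592/n)·log Q, log Q = n(E° − E)/0.0592 = −0.304.
For Pb2+(aq) + Cd(s) → Pb(s) + Cd2+(aq), the reaction quotient is Q = [Cd2+(aq)] / [Pb2+(aq)].
Substituting the known concentrations and solving, log [Cd2+(aq)] = −0.049 and [Cd2+(aq)] = 0.89 M.

0.89 M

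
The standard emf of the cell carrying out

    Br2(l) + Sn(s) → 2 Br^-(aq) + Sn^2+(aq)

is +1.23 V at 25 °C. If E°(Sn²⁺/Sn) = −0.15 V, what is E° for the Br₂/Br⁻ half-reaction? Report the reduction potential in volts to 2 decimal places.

+1.08 V

In the reaction as written the Br₂/Br⁻ couple is reduced (cathode) and Sn²⁺/Sn is oxidized (anode), so E°cell = E°(Br₂/Br⁻) − E°(Sn²⁺/Sn).
E°(Br₂/Br⁻) = E°cell + E°(anode) = +1.23 + (−0.15) = +1.08 V.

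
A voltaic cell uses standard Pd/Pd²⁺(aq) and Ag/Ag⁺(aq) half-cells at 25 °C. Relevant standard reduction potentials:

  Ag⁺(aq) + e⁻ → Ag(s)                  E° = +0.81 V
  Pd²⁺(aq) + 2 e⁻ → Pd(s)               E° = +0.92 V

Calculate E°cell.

The Pd²⁺/Pd couple has the higher E°, so Pd ion is reduced (cathode) and Ag is oxidized (anode).
E°cell = E°(cathode) − E°(anode) = +0.92 − (+0.81) = +0.11 V.

+0.11 V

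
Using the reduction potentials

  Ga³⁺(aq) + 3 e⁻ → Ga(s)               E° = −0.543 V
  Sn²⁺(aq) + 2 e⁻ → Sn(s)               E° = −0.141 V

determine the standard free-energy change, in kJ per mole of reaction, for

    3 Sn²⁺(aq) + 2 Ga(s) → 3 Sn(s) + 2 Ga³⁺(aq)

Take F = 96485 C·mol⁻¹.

In the reaction as written Sn²⁺(aq) is reduced, so the Sn²⁺/Sn couple is the cathode and Ga³⁺/Ga is the anode.
E°cell = −0.141 − (−0.543) = +0.402 V; balancing electrons gives n = 6.
ΔG° = −nFE°cell = −(6)(96485)(+0.402) J/mol = −233 kJ/mol.

−233 kJ/mol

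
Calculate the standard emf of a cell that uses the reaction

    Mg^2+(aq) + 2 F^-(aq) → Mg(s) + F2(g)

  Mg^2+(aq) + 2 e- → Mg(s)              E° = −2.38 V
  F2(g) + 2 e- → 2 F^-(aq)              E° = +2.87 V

−5.25 V

Mg^2+(aq) gains electrons, so the Mg²⁺/Mg couple is the cathode; the F₂/F⁻ couple is the anode.
E°cell = E°(cathode) − E°(anode) = −2.38 − (+2.87) = −5.25 V.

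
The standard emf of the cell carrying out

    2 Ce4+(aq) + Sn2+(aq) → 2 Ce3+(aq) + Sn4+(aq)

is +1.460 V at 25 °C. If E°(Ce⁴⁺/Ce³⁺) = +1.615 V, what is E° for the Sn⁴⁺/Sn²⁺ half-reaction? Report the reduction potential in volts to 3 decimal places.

In the reaction as written the Ce⁴⁺/Ce³⁺ couple is reduced (cathode) and Sn⁴⁺/Sn²⁺ is oxidized (anode), so E°cell = E°(Ce⁴⁺/Ce³⁺) − E°(Sn⁴⁺/Sn²⁺).
E°(Sn⁴⁺/Sn²⁺) = E°(cathode) − E°cell = +1.615 − (+1.460) = +0.155 V.

+0.155 V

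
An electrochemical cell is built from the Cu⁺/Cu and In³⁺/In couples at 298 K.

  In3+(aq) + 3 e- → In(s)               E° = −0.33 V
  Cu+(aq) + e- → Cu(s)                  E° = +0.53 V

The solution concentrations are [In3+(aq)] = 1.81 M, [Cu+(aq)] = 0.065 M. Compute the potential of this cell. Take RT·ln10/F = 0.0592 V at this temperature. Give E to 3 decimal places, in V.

Since E°(Cu⁺/Cu) > E°(In³⁺/In), Cu⁺/Cu serves as the cathode.
E°cell = E°cat − E°an = +0.53 − (−0.33) = +0.86 V; n = 3.
For the overall reaction 3 Cu+(aq) + In(s) → 3 Cu(s) + In3+(aq), Q = [In3+(aq)] / [Cu+(aq)]^3 = 6.59×10^3, giving log Q = 3.819.
Applying E = E° − (RT ln10/nF)·log Q gives +0.86 − (0.0592/3)(3.819) = +0.785 V.

+0.785 V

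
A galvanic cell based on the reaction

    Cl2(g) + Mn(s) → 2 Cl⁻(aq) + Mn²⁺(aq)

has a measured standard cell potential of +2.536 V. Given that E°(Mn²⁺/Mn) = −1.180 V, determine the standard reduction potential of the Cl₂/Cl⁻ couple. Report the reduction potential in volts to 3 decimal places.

+1.356 V

In the reaction as written the Cl₂/Cl⁻ couple is reduced (cathode) and Mn²⁺/Mn is oxidized (anode), so E°cell = E°(Cl₂/Cl⁻) − E°(Mn²⁺/Mn).
E°(Cl₂/Cl⁻) = E°cell + E°(anode) = +2.536 + (−1.180) = +1.356 V.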